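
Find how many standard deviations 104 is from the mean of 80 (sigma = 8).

3

Step 1: Recall the z-score formula: z = (x - mu) / sigma
Step 2: Substitute values: z = (104 - 80) / 8
Step 3: z = 24 / 8 = 3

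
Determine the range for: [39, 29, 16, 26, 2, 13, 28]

37

Step 1: Identify the maximum value: max = 39
Step 2: Identify the minimum value: min = 2
Step 3: Range = max - min = 39 - 2 = 37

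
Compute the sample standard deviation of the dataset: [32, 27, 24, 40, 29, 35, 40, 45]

7.2899

Step 1: Compute the mean: 34
Step 2: Sum of squared deviations from the mean: 372
Step 3: Sample variance = 372 / 7 = 53.1429
Step 4: Standard deviation = sqrt(53.1429) = 7.2899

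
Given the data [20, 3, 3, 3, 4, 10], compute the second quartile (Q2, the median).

3.5

Step 1: Sort the data: [3, 3, 3, 4, 10, 20]
Step 2: n = 6
Step 3: Q2 is the median. Since n is even, it is the average of the values at positions 3 and 4:
  Q2 = (3 + 4) / 2 = 3.5
Step 4: Q2 = 3.5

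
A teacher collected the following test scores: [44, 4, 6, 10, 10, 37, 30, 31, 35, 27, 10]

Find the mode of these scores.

10

Step 1: Count the frequency of each value:
  4: appears 1 time(s)
  6: appears 1 time(s)
  10: appears 3 time(s)
  27: appears 1 time(s)
  30: appears 1 time(s)
  31: appears 1 time(s)
  35: appears 1 time(s)
  37: appears 1 time(s)
  44: appears 1 time(s)
Step 2: The value 10 appears most frequently (3 times).
Step 3: Mode = 10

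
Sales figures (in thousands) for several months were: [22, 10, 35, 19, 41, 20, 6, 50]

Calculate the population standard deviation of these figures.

14.2998

Step 1: Compute the mean: 25.375
Step 2: Sum of squared deviations from the mean: 1635.875
Step 3: Population variance = 1635.875 / 8 = 204.4844
Step 4: Standard deviation = sqrt(204.4844) = 14.2998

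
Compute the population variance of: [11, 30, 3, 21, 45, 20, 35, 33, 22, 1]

181.09

Step 1: Compute the mean: (11 + 30 + 3 + 21 + 45 + 20 + 35 + 33 + 22 + 1) / 10 = 22.1
Step 2: Compute squared deviations from the mean:
  (11 - 22.1)^2 = 123.21
  (30 - 22.1)^2 = 62.41
  (3 - 22.1)^2 = 364.81
  (21 - 22.1)^2 = 1.21
  (45 - 22.1)^2 = 524.41
  (20 - 22.1)^2 = 4.41
  (35 - 22.1)^2 = 166.41
  (33 - 22.1)^2 = 118.81
  (22 - 22.1)^2 = 0.01
  (1 - 22.1)^2 = 445.21
Step 3: Sum of squared deviations = 1810.9
Step 4: Population variance = 1810.9 / 10 = 181.09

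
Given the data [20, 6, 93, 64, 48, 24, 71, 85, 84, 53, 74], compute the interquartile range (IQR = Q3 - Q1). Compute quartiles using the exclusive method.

60

Step 1: Sort the data: [6, 20, 24, 48, 53, 64, 71, 74, 84, 85, 93]
Step 2: n = 11
Step 3: Using the exclusive quartile method:
  Q1 = 24
  Q2 (median) = 64
  Q3 = 84
  IQR = Q3 - Q1 = 84 - 24 = 60
Step 4: IQR = 60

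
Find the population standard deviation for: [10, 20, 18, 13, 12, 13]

3.496

Step 1: Compute the mean: 14.3333
Step 2: Sum of squared deviations from the mean: 73.3333
Step 3: Population variance = 73.3333 / 6 = 12.2222
Step 4: Standard deviation = sqrt(12.2222) = 3.496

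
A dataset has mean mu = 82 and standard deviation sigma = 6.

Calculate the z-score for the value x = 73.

-1.5

Step 1: Recall the z-score formula: z = (x - mu) / sigma
Step 2: Substitute values: z = (73 - 82) / 6
Step 3: z = -9 / 6 = -1.5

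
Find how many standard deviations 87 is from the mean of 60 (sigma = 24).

1.125

Step 1: Recall the z-score formula: z = (x - mu) / sigma
Step 2: Substitute values: z = (87 - 60) / 24
Step 3: z = 27 / 24 = 1.125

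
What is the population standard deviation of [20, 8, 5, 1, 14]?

6.7112

Step 1: Compute the mean: 9.6
Step 2: Sum of squared deviations from the mean: 225.2
Step 3: Population variance = 225.2 / 5 = 45.04
Step 4: Standard deviation = sqrt(45.04) = 6.7112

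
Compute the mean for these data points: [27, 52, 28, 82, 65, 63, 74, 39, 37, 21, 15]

45.7273

Step 1: Sum all values: 27 + 52 + 28 + 82 + 65 + 63 + 74 + 39 + 37 + 21 + 15 = 503
Step 2: Count the number of values: n = 11
Step 3: Mean = sum / n = 503 / 11 = 45.7273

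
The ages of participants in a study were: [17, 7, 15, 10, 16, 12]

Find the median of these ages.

13.5

Step 1: Sort the data in ascending order: [7, 10, 12, 15, 16, 17]
Step 2: The number of values is n = 6.
Step 3: Since n is even, the median is the average of positions 3 and 4:
  Median = (12 + 15) / 2 = 13.5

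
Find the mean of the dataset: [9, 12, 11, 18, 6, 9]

10.8333

Step 1: Sum all values: 9 + 12 + 11 + 18 + 6 + 9 = 65
Step 2: Count the number of values: n = 6
Step 3: Mean = sum / n = 65 / 6 = 10.8333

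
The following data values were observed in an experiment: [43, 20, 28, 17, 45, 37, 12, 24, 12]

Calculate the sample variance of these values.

160.7778

Step 1: Compute the mean: (43 + 20 + 28 + 17 + 45 + 37 + 12 + 24 + 12) / 9 = 26.4444
Step 2: Compute squared deviations from the mean:
  (43 - 26.4444)^2 = 274.0864
  (20 - 26.4444)^2 = 41.5309
  (28 - 26.4444)^2 = 2.4198
  (17 - 26.4444)^2 = 89.1975
  (45 - 26.4444)^2 = 344.3086
  (37 - 26.4444)^2 = 111.4198
  (12 - 26.4444)^2 = 208.642
  (24 - 26.4444)^2 = 5.9753
  (12 - 26.4444)^2 = 208.642
Step 3: Sum of squared deviations = 1286.2222
Step 4: Sample variance = 1286.2222 / 8 = 160.7778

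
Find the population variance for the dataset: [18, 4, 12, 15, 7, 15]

23.8056

Step 1: Compute the mean: (18 + 4 + 12 + 15 + 7 + 15) / 6 = 11.8333
Step 2: Compute squared deviations from the mean:
  (18 - 11.8333)^2 = 38.0278
  (4 - 11.8333)^2 = 61.3611
  (12 - 11.8333)^2 = 0.0278
  (15 - 11.8333)^2 = 10.0278
  (7 - 11.8333)^2 = 23.3611
  (15 - 11.8333)^2 = 10.0278
Step 3: Sum of squared deviations = 142.8333
Step 4: Population variance = 142.8333 / 6 = 23.8056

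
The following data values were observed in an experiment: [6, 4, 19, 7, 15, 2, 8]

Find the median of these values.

7

Step 1: Sort the data in ascending order: [2, 4, 6, 7, 8, 15, 19]
Step 2: The number of values is n = 7.
Step 3: Since n is odd, the median is the middle value at position 4: 7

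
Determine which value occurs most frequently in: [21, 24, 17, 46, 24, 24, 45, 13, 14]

24

Step 1: Count the frequency of each value:
  13: appears 1 time(s)
  14: appears 1 time(s)
  17: appears 1 time(s)
  21: appears 1 time(s)
  24: appears 3 time(s)
  45: appears 1 time(s)
  46: appears 1 time(s)
Step 2: The value 24 appears most frequently (3 times).
Step 3: Mode = 24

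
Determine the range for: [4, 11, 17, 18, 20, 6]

16

Step 1: Identify the maximum value: max = 20
Step 2: Identify the minimum value: min = 4
Step 3: Range = max - min = 20 - 4 = 16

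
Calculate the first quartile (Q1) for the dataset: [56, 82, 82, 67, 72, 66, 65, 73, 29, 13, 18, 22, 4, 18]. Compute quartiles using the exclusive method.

18

Step 1: Sort the data: [4, 13, 18, 18, 22, 29, 56, 65, 66, 67, 72, 73, 82, 82]
Step 2: n = 14
Step 3: Using the exclusive quartile method:
  Q1 = 18
  Q2 (median) = 60.5
  Q3 = 72.25
  IQR = Q3 - Q1 = 72.25 - 18 = 54.25
Step 4: Q1 = 18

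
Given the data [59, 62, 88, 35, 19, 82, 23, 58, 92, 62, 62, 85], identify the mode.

62

Step 1: Count the frequency of each value:
  19: appears 1 time(s)
  23: appears 1 time(s)
  35: appears 1 time(s)
  58: appears 1 time(s)
  59: appears 1 time(s)
  62: appears 3 time(s)
  82: appears 1 time(s)
  85: appears 1 time(s)
  88: appears 1 time(s)
  92: appears 1 time(s)
Step 2: The value 62 appears most frequently (3 times).
Step 3: Mode = 62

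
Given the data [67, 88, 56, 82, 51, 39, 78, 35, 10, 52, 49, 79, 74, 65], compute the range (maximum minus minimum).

78

Step 1: Identify the maximum value: max = 88
Step 2: Identify the minimum value: min = 10
Step 3: Range = max - min = 88 - 10 = 78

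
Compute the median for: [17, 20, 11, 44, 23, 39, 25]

23

Step 1: Sort the data in ascending order: [11, 17, 20, 23, 25, 39, 44]
Step 2: The number of values is n = 7.
Step 3: Since n is odd, the median is the middle value at position 4: 23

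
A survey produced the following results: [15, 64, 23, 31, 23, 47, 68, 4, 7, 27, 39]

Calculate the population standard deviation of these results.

20.1777

Step 1: Compute the mean: 31.6364
Step 2: Sum of squared deviations from the mean: 4478.5455
Step 3: Population variance = 4478.5455 / 11 = 407.1405
Step 4: Standard deviation = sqrt(407.1405) = 20.1777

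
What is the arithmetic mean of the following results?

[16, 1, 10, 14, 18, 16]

12.5

Step 1: Sum all values: 16 + 1 + 10 + 14 + 18 + 16 = 75
Step 2: Count the number of values: n = 6
Step 3: Mean = sum / n = 75 / 6 = 12.5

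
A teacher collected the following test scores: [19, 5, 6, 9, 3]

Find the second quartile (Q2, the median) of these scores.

6

Step 1: Sort the data: [3, 5, 6, 9, 19]
Step 2: n = 5
Step 3: Q2 is the median. Since n is odd, it is the middle value at position 3: 6
Step 4: Q2 = 6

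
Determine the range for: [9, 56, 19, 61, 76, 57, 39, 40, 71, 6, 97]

91

Step 1: Identify the maximum value: max = 97
Step 2: Identify the minimum value: min = 6
Step 3: Range = max - min = 97 - 6 = 91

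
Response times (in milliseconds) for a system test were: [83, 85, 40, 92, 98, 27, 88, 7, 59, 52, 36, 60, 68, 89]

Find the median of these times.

64

Step 1: Sort the data in ascending order: [7, 27, 36, 40, 52, 59, 60, 68, 83, 85, 88, 89, 92, 98]
Step 2: The number of values is n = 14.
Step 3: Since n is even, the median is the average of positions 7 and 8:
  Median = (60 + 68) / 2 = 64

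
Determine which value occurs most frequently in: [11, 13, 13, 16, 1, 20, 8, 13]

13

Step 1: Count the frequency of each value:
  1: appears 1 time(s)
  8: appears 1 time(s)
  11: appears 1 time(s)
  13: appears 3 time(s)
  16: appears 1 time(s)
  20: appears 1 time(s)
Step 2: The value 13 appears most frequently (3 times).
Step 3: Mode = 13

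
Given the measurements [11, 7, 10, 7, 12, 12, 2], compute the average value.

8.7143

Step 1: Sum all values: 11 + 7 + 10 + 7 + 12 + 12 + 2 = 61
Step 2: Count the number of values: n = 7
Step 3: Mean = sum / n = 61 / 7 = 8.7143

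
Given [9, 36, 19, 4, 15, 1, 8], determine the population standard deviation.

10.9209

Step 1: Compute the mean: 13.1429
Step 2: Sum of squared deviations from the mean: 834.8571
Step 3: Population variance = 834.8571 / 7 = 119.2653
Step 4: Standard deviation = sqrt(119.2653) = 10.9209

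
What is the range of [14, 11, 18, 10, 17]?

8

Step 1: Identify the maximum value: max = 18
Step 2: Identify the minimum value: min = 10
Step 3: Range = max - min = 18 - 10 = 8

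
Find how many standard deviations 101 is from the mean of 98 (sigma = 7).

0.4286

Step 1: Recall the z-score formula: z = (x - mu) / sigma
Step 2: Substitute values: z = (101 - 98) / 7
Step 3: z = 3 / 7 = 0.4286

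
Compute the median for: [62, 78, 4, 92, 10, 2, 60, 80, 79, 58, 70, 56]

61

Step 1: Sort the data in ascending order: [2, 4, 10, 56, 58, 60, 62, 70, 78, 79, 80, 92]
Step 2: The number of values is n = 12.
Step 3: Since n is even, the median is the average of positions 6 and 7:
  Median = (60 + 62) / 2 = 61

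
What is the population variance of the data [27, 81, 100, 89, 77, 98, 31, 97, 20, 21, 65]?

987.9669

Step 1: Compute the mean: (27 + 81 + 100 + 89 + 77 + 98 + 31 + 97 + 20 + 21 + 65) / 11 = 64.1818
Step 2: Compute squared deviations from the mean:
  (27 - 64.1818)^2 = 1382.4876
  (81 - 64.1818)^2 = 282.8512
  (100 - 64.1818)^2 = 1282.9421
  (89 - 64.1818)^2 = 615.9421
  (77 - 64.1818)^2 = 164.3058
  (98 - 64.1818)^2 = 1143.6694
  (31 - 64.1818)^2 = 1101.0331
  (97 - 64.1818)^2 = 1077.0331
  (20 - 64.1818)^2 = 1952.0331
  (21 - 64.1818)^2 = 1864.6694
  (65 - 64.1818)^2 = 0.6694
Step 3: Sum of squared deviations = 10867.6364
Step 4: Population variance = 10867.6364 / 11 = 987.9669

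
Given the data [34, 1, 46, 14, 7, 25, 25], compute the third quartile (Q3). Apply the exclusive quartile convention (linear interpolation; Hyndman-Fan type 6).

34

Step 1: Sort the data: [1, 7, 14, 25, 25, 34, 46]
Step 2: n = 7
Step 3: Using the exclusive quartile method:
  Q1 = 7
  Q2 (median) = 25
  Q3 = 34
  IQR = Q3 - Q1 = 34 - 7 = 27
Step 4: Q3 = 34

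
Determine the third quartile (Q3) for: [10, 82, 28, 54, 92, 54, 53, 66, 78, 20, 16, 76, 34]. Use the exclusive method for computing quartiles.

77

Step 1: Sort the data: [10, 16, 20, 28, 34, 53, 54, 54, 66, 76, 78, 82, 92]
Step 2: n = 13
Step 3: Using the exclusive quartile method:
  Q1 = 24
  Q2 (median) = 54
  Q3 = 77
  IQR = Q3 - Q1 = 77 - 24 = 53
Step 4: Q3 = 77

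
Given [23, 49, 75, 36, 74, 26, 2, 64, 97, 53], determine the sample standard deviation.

28.7149

Step 1: Compute the mean: 49.9
Step 2: Sum of squared deviations from the mean: 7420.9
Step 3: Sample variance = 7420.9 / 9 = 824.5444
Step 4: Standard deviation = sqrt(824.5444) = 28.7149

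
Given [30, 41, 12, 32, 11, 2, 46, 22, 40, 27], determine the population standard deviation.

13.7335

Step 1: Compute the mean: 26.3
Step 2: Sum of squared deviations from the mean: 1886.1
Step 3: Population variance = 1886.1 / 10 = 188.61
Step 4: Standard deviation = sqrt(188.61) = 13.7335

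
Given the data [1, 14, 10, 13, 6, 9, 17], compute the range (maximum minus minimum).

16

Step 1: Identify the maximum value: max = 17
Step 2: Identify the minimum value: min = 1
Step 3: Range = max - min = 17 - 1 = 16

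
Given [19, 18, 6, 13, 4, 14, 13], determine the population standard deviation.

5.206

Step 1: Compute the mean: 12.4286
Step 2: Sum of squared deviations from the mean: 189.7143
Step 3: Population variance = 189.7143 / 7 = 27.102
Step 4: Standard deviation = sqrt(27.102) = 5.206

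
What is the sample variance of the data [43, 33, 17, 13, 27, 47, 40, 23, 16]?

158.1944

Step 1: Compute the mean: (43 + 33 + 17 + 13 + 27 + 47 + 40 + 23 + 16) / 9 = 28.7778
Step 2: Compute squared deviations from the mean:
  (43 - 28.7778)^2 = 202.2716
  (33 - 28.7778)^2 = 17.8272
  (17 - 28.7778)^2 = 138.716
  (13 - 28.7778)^2 = 248.9383
  (27 - 28.7778)^2 = 3.1605
  (47 - 28.7778)^2 = 332.0494
  (40 - 28.7778)^2 = 125.9383
  (23 - 28.7778)^2 = 33.3827
  (16 - 28.7778)^2 = 163.2716
Step 3: Sum of squared deviations = 1265.5556
Step 4: Sample variance = 1265.5556 / 8 = 158.1944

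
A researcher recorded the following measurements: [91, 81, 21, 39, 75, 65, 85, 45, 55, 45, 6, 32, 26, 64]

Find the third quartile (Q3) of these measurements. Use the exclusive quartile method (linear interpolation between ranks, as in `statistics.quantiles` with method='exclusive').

76.5

Step 1: Sort the data: [6, 21, 26, 32, 39, 45, 45, 55, 64, 65, 75, 81, 85, 91]
Step 2: n = 14
Step 3: Using the exclusive quartile method:
  Q1 = 30.5
  Q2 (median) = 50
  Q3 = 76.5
  IQR = Q3 - Q1 = 76.5 - 30.5 = 46
Step 4: Q3 = 76.5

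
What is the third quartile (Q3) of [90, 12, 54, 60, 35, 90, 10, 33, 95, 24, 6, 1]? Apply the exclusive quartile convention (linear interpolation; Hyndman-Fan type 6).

82.5

Step 1: Sort the data: [1, 6, 10, 12, 24, 33, 35, 54, 60, 90, 90, 95]
Step 2: n = 12
Step 3: Using the exclusive quartile method:
  Q1 = 10.5
  Q2 (median) = 34
  Q3 = 82.5
  IQR = Q3 - Q1 = 82.5 - 10.5 = 72
Step 4: Q3 = 82.5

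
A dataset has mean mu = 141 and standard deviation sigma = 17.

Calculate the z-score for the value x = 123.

-1.0588

Step 1: Recall the z-score formula: z = (x - mu) / sigma
Step 2: Substitute values: z = (123 - 141) / 17
Step 3: z = -18 / 17 = -1.0588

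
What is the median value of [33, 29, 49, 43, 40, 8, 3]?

33

Step 1: Sort the data in ascending order: [3, 8, 29, 33, 40, 43, 49]
Step 2: The number of values is n = 7.
Step 3: Since n is odd, the median is the middle value at position 4: 33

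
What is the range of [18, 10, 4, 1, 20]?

19

Step 1: Identify the maximum value: max = 20
Step 2: Identify the minimum value: min = 1
Step 3: Range = max - min = 20 - 1 = 19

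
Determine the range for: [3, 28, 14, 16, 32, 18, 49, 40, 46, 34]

46

Step 1: Identify the maximum value: max = 49
Step 2: Identify the minimum value: min = 3
Step 3: Range = max - min = 49 - 3 = 46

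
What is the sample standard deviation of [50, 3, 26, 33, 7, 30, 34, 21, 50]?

16.3995

Step 1: Compute the mean: 28.2222
Step 2: Sum of squared deviations from the mean: 2151.5556
Step 3: Sample variance = 2151.5556 / 8 = 268.9444
Step 4: Standard deviation = sqrt(268.9444) = 16.3995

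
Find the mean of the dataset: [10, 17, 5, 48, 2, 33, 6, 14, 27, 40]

20.2

Step 1: Sum all values: 10 + 17 + 5 + 48 + 2 + 33 + 6 + 14 + 27 + 40 = 202
Step 2: Count the number of values: n = 10
Step 3: Mean = sum / n = 202 / 10 = 20.2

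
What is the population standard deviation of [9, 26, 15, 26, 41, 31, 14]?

10.3293

Step 1: Compute the mean: 23.1429
Step 2: Sum of squared deviations from the mean: 746.8571
Step 3: Population variance = 746.8571 / 7 = 106.6939
Step 4: Standard deviation = sqrt(106.6939) = 10.3293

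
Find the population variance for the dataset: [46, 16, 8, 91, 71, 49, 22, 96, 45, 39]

807.61

Step 1: Compute the mean: (46 + 16 + 8 + 91 + 71 + 49 + 22 + 96 + 45 + 39) / 10 = 48.3
Step 2: Compute squared deviations from the mean:
  (46 - 48.3)^2 = 5.29
  (16 - 48.3)^2 = 1043.29
  (8 - 48.3)^2 = 1624.09
  (91 - 48.3)^2 = 1823.29
  (71 - 48.3)^2 = 515.29
  (49 - 48.3)^2 = 0.49
  (22 - 48.3)^2 = 691.69
  (96 - 48.3)^2 = 2275.29
  (45 - 48.3)^2 = 10.89
  (39 - 48.3)^2 = 86.49
Step 3: Sum of squared deviations = 8076.1
Step 4: Population variance = 8076.1 / 10 = 807.61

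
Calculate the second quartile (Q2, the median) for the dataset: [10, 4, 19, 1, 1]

4

Step 1: Sort the data: [1, 1, 4, 10, 19]
Step 2: n = 5
Step 3: Q2 is the median. Since n is odd, it is the middle value at position 3: 4
Step 4: Q2 = 4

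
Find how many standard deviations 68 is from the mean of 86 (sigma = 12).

-1.5

Step 1: Recall the z-score formula: z = (x - mu) / sigma
Step 2: Substitute values: z = (68 - 86) / 12
Step 3: z = -18 / 12 = -1.5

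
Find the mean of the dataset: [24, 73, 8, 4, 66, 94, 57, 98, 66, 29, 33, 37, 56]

49.6154

Step 1: Sum all values: 24 + 73 + 8 + 4 + 66 + 94 + 57 + 98 + 66 + 29 + 33 + 37 + 56 = 645
Step 2: Count the number of values: n = 13
Step 3: Mean = sum / n = 645 / 13 = 49.6154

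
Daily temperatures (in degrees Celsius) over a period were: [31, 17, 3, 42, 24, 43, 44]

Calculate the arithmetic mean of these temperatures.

29.1429

Step 1: Sum all values: 31 + 17 + 3 + 42 + 24 + 43 + 44 = 204
Step 2: Count the number of values: n = 7
Step 3: Mean = sum / n = 204 / 7 = 29.1429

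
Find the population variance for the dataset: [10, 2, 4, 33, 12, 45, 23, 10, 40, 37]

231.04

Step 1: Compute the mean: (10 + 2 + 4 + 33 + 12 + 45 + 23 + 10 + 40 + 37) / 10 = 21.6
Step 2: Compute squared deviations from the mean:
  (10 - 21.6)^2 = 134.56
  (2 - 21.6)^2 = 384.16
  (4 - 21.6)^2 = 309.76
  (33 - 21.6)^2 = 129.96
  (12 - 21.6)^2 = 92.16
  (45 - 21.6)^2 = 547.56
  (23 - 21.6)^2 = 1.96
  (10 - 21.6)^2 = 134.56
  (40 - 21.6)^2 = 338.56
  (37 - 21.6)^2 = 237.16
Step 3: Sum of squared deviations = 2310.4
Step 4: Population variance = 2310.4 / 10 = 231.04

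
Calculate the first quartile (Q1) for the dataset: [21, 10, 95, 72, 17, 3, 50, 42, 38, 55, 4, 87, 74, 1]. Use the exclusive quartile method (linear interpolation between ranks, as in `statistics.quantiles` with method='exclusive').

8.5

Step 1: Sort the data: [1, 3, 4, 10, 17, 21, 38, 42, 50, 55, 72, 74, 87, 95]
Step 2: n = 14
Step 3: Using the exclusive quartile method:
  Q1 = 8.5
  Q2 (median) = 40
  Q3 = 72.5
  IQR = Q3 - Q1 = 72.5 - 8.5 = 64
Step 4: Q1 = 8.5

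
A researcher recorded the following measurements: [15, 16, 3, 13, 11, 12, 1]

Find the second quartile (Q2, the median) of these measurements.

12

Step 1: Sort the data: [1, 3, 11, 12, 13, 15, 16]
Step 2: n = 7
Step 3: Q2 is the median. Since n is odd, it is the middle value at position 4: 12
Step 4: Q2 = 12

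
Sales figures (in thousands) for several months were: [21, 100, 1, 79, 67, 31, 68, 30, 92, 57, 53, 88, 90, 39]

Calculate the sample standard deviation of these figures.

30.3605

Step 1: Compute the mean: 58.2857
Step 2: Sum of squared deviations from the mean: 11982.8571
Step 3: Sample variance = 11982.8571 / 13 = 921.7582
Step 4: Standard deviation = sqrt(921.7582) = 30.3605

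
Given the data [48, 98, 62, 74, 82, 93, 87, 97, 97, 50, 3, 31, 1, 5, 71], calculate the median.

71

Step 1: Sort the data in ascending order: [1, 3, 5, 31, 48, 50, 62, 71, 74, 82, 87, 93, 97, 97, 98]
Step 2: The number of values is n = 15.
Step 3: Since n is odd, the median is the middle value at position 8: 71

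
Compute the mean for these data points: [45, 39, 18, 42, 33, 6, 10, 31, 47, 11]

28.2

Step 1: Sum all values: 45 + 39 + 18 + 42 + 33 + 6 + 10 + 31 + 47 + 11 = 282
Step 2: Count the number of values: n = 10
Step 3: Mean = sum / n = 282 / 10 = 28.2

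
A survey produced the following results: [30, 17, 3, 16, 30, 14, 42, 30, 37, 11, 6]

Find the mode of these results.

30

Step 1: Count the frequency of each value:
  3: appears 1 time(s)
  6: appears 1 time(s)
  11: appears 1 time(s)
  14: appears 1 time(s)
  16: appears 1 time(s)
  17: appears 1 time(s)
  30: appears 3 time(s)
  37: appears 1 time(s)
  42: appears 1 time(s)
Step 2: The value 30 appears most frequently (3 times).
Step 3: Mode = 30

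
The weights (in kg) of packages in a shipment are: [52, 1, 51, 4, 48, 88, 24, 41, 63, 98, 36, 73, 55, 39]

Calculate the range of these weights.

97

Step 1: Identify the maximum value: max = 98
Step 2: Identify the minimum value: min = 1
Step 3: Range = max - min = 98 - 1 = 97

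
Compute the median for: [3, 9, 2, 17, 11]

9

Step 1: Sort the data in ascending order: [2, 3, 9, 11, 17]
Step 2: The number of values is n = 5.
Step 3: Since n is odd, the median is the middle value at position 3: 9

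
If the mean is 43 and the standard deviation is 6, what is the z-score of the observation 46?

0.5

Step 1: Recall the z-score formula: z = (x - mu) / sigma
Step 2: Substitute values: z = (46 - 43) / 6
Step 3: z = 3 / 6 = 0.5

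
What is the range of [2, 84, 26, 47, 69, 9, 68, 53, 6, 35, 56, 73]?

82

Step 1: Identify the maximum value: max = 84
Step 2: Identify the minimum value: min = 2
Step 3: Range = max - min = 84 - 2 = 82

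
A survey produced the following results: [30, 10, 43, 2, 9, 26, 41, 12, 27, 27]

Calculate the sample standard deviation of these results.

13.9048

Step 1: Compute the mean: 22.7
Step 2: Sum of squared deviations from the mean: 1740.1
Step 3: Sample variance = 1740.1 / 9 = 193.3444
Step 4: Standard deviation = sqrt(193.3444) = 13.9048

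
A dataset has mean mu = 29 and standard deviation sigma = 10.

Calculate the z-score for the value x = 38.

0.9

Step 1: Recall the z-score formula: z = (x - mu) / sigma
Step 2: Substitute values: z = (38 - 29) / 10
Step 3: z = 9 / 10 = 0.9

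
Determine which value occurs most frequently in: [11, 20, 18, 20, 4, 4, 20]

20

Step 1: Count the frequency of each value:
  4: appears 2 time(s)
  11: appears 1 time(s)
  18: appears 1 time(s)
  20: appears 3 time(s)
Step 2: The value 20 appears most frequently (3 times).
Step 3: Mode = 20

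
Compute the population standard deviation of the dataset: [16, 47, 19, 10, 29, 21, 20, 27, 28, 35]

9.978

Step 1: Compute the mean: 25.2
Step 2: Sum of squared deviations from the mean: 995.6
Step 3: Population variance = 995.6 / 10 = 99.56
Step 4: Standard deviation = sqrt(99.56) = 9.978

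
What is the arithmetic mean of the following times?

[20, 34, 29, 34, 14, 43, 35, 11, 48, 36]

30.4

Step 1: Sum all values: 20 + 34 + 29 + 34 + 14 + 43 + 35 + 11 + 48 + 36 = 304
Step 2: Count the number of values: n = 10
Step 3: Mean = sum / n = 304 / 10 = 30.4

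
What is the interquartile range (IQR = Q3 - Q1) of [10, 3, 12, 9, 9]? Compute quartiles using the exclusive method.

5

Step 1: Sort the data: [3, 9, 9, 10, 12]
Step 2: n = 5
Step 3: Using the exclusive quartile method:
  Q1 = 6
  Q2 (median) = 9
  Q3 = 11
  IQR = Q3 - Q1 = 11 - 6 = 5
Step 4: IQR = 5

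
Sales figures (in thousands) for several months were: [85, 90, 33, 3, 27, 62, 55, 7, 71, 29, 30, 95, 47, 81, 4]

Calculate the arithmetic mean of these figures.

47.9333

Step 1: Sum all values: 85 + 90 + 33 + 3 + 27 + 62 + 55 + 7 + 71 + 29 + 30 + 95 + 47 + 81 + 4 = 719
Step 2: Count the number of values: n = 15
Step 3: Mean = sum / n = 719 / 15 = 47.9333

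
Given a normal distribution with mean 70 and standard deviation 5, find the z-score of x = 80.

2

Step 1: Recall the z-score formula: z = (x - mu) / sigma
Step 2: Substitute values: z = (80 - 70) / 5
Step 3: z = 10 / 5 = 2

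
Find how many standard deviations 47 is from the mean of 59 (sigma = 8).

-1.5

Step 1: Recall the z-score formula: z = (x - mu) / sigma
Step 2: Substitute values: z = (47 - 59) / 8
Step 3: z = -12 / 8 = -1.5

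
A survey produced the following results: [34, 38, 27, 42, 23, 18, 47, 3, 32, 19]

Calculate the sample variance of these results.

171.1222

Step 1: Compute the mean: (34 + 38 + 27 + 42 + 23 + 18 + 47 + 3 + 32 + 19) / 10 = 28.3
Step 2: Compute squared deviations from the mean:
  (34 - 28.3)^2 = 32.49
  (38 - 28.3)^2 = 94.09
  (27 - 28.3)^2 = 1.69
  (42 - 28.3)^2 = 187.69
  (23 - 28.3)^2 = 28.09
  (18 - 28.3)^2 = 106.09
  (47 - 28.3)^2 = 349.69
  (3 - 28.3)^2 = 640.09
  (32 - 28.3)^2 = 13.69
  (19 - 28.3)^2 = 86.49
Step 3: Sum of squared deviations = 1540.1
Step 4: Sample variance = 1540.1 / 9 = 171.1222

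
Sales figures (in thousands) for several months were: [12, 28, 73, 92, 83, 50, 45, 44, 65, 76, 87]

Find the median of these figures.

65

Step 1: Sort the data in ascending order: [12, 28, 44, 45, 50, 65, 73, 76, 83, 87, 92]
Step 2: The number of values is n = 11.
Step 3: Since n is odd, the median is the middle value at position 6: 65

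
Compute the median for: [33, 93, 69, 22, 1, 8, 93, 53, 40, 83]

46.5

Step 1: Sort the data in ascending order: [1, 8, 22, 33, 40, 53, 69, 83, 93, 93]
Step 2: The number of values is n = 10.
Step 3: Since n is even, the median is the average of positions 5 and 6:
  Median = (40 + 53) / 2 = 46.5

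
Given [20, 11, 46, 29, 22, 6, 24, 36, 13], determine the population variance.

142

Step 1: Compute the mean: (20 + 11 + 46 + 29 + 22 + 6 + 24 + 36 + 13) / 9 = 23
Step 2: Compute squared deviations from the mean:
  (20 - 23)^2 = 9
  (11 - 23)^2 = 144
  (46 - 23)^2 = 529
  (29 - 23)^2 = 36
  (22 - 23)^2 = 1
  (6 - 23)^2 = 289
  (24 - 23)^2 = 1
  (36 - 23)^2 = 169
  (13 - 23)^2 = 100
Step 3: Sum of squared deviations = 1278
Step 4: Population variance = 1278 / 9 = 142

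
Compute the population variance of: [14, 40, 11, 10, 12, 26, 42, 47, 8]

219.3333

Step 1: Compute the mean: (14 + 40 + 11 + 10 + 12 + 26 + 42 + 47 + 8) / 9 = 23.3333
Step 2: Compute squared deviations from the mean:
  (14 - 23.3333)^2 = 87.1111
  (40 - 23.3333)^2 = 277.7778
  (11 - 23.3333)^2 = 152.1111
  (10 - 23.3333)^2 = 177.7778
  (12 - 23.3333)^2 = 128.4444
  (26 - 23.3333)^2 = 7.1111
  (42 - 23.3333)^2 = 348.4444
  (47 - 23.3333)^2 = 560.1111
  (8 - 23.3333)^2 = 235.1111
Step 3: Sum of squared deviations = 1974
Step 4: Population variance = 1974 / 9 = 219.3333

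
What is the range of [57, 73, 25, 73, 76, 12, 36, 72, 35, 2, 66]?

74

Step 1: Identify the maximum value: max = 76
Step 2: Identify the minimum value: min = 2
Step 3: Range = max - min = 76 - 2 = 74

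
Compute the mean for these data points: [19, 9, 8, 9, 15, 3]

10.5

Step 1: Sum all values: 19 + 9 + 8 + 9 + 15 + 3 = 63
Step 2: Count the number of values: n = 6
Step 3: Mean = sum / n = 63 / 6 = 10.5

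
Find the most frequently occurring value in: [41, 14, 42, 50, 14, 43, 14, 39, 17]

14

Step 1: Count the frequency of each value:
  14: appears 3 time(s)
  17: appears 1 time(s)
  39: appears 1 time(s)
  41: appears 1 time(s)
  42: appears 1 time(s)
  43: appears 1 time(s)
  50: appears 1 time(s)
Step 2: The value 14 appears most frequently (3 times).
Step 3: Mode = 14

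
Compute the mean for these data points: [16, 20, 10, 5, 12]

12.6

Step 1: Sum all values: 16 + 20 + 10 + 5 + 12 = 63
Step 2: Count the number of values: n = 5
Step 3: Mean = sum / n = 63 / 5 = 12.6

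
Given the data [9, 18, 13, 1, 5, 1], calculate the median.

7

Step 1: Sort the data in ascending order: [1, 1, 5, 9, 13, 18]
Step 2: The number of values is n = 6.
Step 3: Since n is even, the median is the average of positions 3 and 4:
  Median = (5 + 9) / 2 = 7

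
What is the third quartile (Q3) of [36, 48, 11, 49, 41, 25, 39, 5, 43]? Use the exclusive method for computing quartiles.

45.5

Step 1: Sort the data: [5, 11, 25, 36, 39, 41, 43, 48, 49]
Step 2: n = 9
Step 3: Using the exclusive quartile method:
  Q1 = 18
  Q2 (median) = 39
  Q3 = 45.5
  IQR = Q3 - Q1 = 45.5 - 18 = 27.5
Step 4: Q3 = 45.5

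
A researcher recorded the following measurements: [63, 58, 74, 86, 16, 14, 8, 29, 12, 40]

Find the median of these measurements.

34.5

Step 1: Sort the data in ascending order: [8, 12, 14, 16, 29, 40, 58, 63, 74, 86]
Step 2: The number of values is n = 10.
Step 3: Since n is even, the median is the average of positions 5 and 6:
  Median = (29 + 40) / 2 = 34.5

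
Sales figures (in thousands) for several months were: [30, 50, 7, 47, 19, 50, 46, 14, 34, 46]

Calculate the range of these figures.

43

Step 1: Identify the maximum value: max = 50
Step 2: Identify the minimum value: min = 7
Step 3: Range = max - min = 50 - 7 = 43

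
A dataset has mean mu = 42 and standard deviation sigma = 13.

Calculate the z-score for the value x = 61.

1.4615

Step 1: Recall the z-score formula: z = (x - mu) / sigma
Step 2: Substitute values: z = (61 - 42) / 13
Step 3: z = 19 / 13 = 1.4615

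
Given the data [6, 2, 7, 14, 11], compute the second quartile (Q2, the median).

7

Step 1: Sort the data: [2, 6, 7, 11, 14]
Step 2: n = 5
Step 3: Q2 is the median. Since n is odd, it is the middle value at position 3: 7
Step 4: Q2 = 7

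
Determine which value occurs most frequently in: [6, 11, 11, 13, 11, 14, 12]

11

Step 1: Count the frequency of each value:
  6: appears 1 time(s)
  11: appears 3 time(s)
  12: appears 1 time(s)
  13: appears 1 time(s)
  14: appears 1 time(s)
Step 2: The value 11 appears most frequently (3 times).
Step 3: Mode = 11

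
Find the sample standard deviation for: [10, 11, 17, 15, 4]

5.0299

Step 1: Compute the mean: 11.4
Step 2: Sum of squared deviations from the mean: 101.2
Step 3: Sample variance = 101.2 / 4 = 25.3
Step 4: Standard deviation = sqrt(25.3) = 5.0299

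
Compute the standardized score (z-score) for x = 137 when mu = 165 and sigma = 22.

-1.2727

Step 1: Recall the z-score formula: z = (x - mu) / sigma
Step 2: Substitute values: z = (137 - 165) / 22
Step 3: z = -28 / 22 = -1.2727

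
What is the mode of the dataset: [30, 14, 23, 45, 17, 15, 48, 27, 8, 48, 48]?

48

Step 1: Count the frequency of each value:
  8: appears 1 time(s)
  14: appears 1 time(s)
  15: appears 1 time(s)
  17: appears 1 time(s)
  23: appears 1 time(s)
  27: appears 1 time(s)
  30: appears 1 time(s)
  45: appears 1 time(s)
  48: appears 3 time(s)
Step 2: The value 48 appears most frequently (3 times).
Step 3: Mode = 48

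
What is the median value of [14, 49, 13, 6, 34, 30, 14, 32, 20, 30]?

25

Step 1: Sort the data in ascending order: [6, 13, 14, 14, 20, 30, 30, 32, 34, 49]
Step 2: The number of values is n = 10.
Step 3: Since n is even, the median is the average of positions 5 and 6:
  Median = (20 + 30) / 2 = 25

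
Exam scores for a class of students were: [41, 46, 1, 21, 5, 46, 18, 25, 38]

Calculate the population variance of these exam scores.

257.7284

Step 1: Compute the mean: (41 + 46 + 1 + 21 + 5 + 46 + 18 + 25 + 38) / 9 = 26.7778
Step 2: Compute squared deviations from the mean:
  (41 - 26.7778)^2 = 202.2716
  (46 - 26.7778)^2 = 369.4938
  (1 - 26.7778)^2 = 664.4938
  (21 - 26.7778)^2 = 33.3827
  (5 - 26.7778)^2 = 474.2716
  (46 - 26.7778)^2 = 369.4938
  (18 - 26.7778)^2 = 77.0494
  (25 - 26.7778)^2 = 3.1605
  (38 - 26.7778)^2 = 125.9383
Step 3: Sum of squared deviations = 2319.5556
Step 4: Population variance = 2319.5556 / 9 = 257.7284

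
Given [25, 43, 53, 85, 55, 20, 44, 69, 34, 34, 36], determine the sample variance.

369.2182

Step 1: Compute the mean: (25 + 43 + 53 + 85 + 55 + 20 + 44 + 69 + 34 + 34 + 36) / 11 = 45.2727
Step 2: Compute squared deviations from the mean:
  (25 - 45.2727)^2 = 410.9835
  (43 - 45.2727)^2 = 5.1653
  (53 - 45.2727)^2 = 59.7107
  (85 - 45.2727)^2 = 1578.2562
  (55 - 45.2727)^2 = 94.6198
  (20 - 45.2727)^2 = 638.7107
  (44 - 45.2727)^2 = 1.6198
  (69 - 45.2727)^2 = 562.9835
  (34 - 45.2727)^2 = 127.0744
  (34 - 45.2727)^2 = 127.0744
  (36 - 45.2727)^2 = 85.9835
Step 3: Sum of squared deviations = 3692.1818
Step 4: Sample variance = 3692.1818 / 10 = 369.2182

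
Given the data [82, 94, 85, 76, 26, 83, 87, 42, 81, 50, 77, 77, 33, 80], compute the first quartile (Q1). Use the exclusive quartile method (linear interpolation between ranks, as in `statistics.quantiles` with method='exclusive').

48

Step 1: Sort the data: [26, 33, 42, 50, 76, 77, 77, 80, 81, 82, 83, 85, 87, 94]
Step 2: n = 14
Step 3: Using the exclusive quartile method:
  Q1 = 48
  Q2 (median) = 78.5
  Q3 = 83.5
  IQR = Q3 - Q1 = 83.5 - 48 = 35.5
Step 4: Q1 = 48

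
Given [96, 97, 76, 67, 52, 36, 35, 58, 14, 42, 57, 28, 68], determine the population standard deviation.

24.1019

Step 1: Compute the mean: 55.8462
Step 2: Sum of squared deviations from the mean: 7551.6923
Step 3: Population variance = 7551.6923 / 13 = 580.8994
Step 4: Standard deviation = sqrt(580.8994) = 24.1019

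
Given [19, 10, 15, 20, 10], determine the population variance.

18.16

Step 1: Compute the mean: (19 + 10 + 15 + 20 + 10) / 5 = 14.8
Step 2: Compute squared deviations from the mean:
  (19 - 14.8)^2 = 17.64
  (10 - 14.8)^2 = 23.04
  (15 - 14.8)^2 = 0.04
  (20 - 14.8)^2 = 27.04
  (10 - 14.8)^2 = 23.04
Step 3: Sum of squared deviations = 90.8
Step 4: Population variance = 90.8 / 5 = 18.16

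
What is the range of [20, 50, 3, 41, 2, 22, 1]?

49

Step 1: Identify the maximum value: max = 50
Step 2: Identify the minimum value: min = 1
Step 3: Range = max - min = 50 - 1 = 49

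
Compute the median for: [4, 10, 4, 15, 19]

10

Step 1: Sort the data in ascending order: [4, 4, 10, 15, 19]
Step 2: The number of values is n = 5.
Step 3: Since n is odd, the median is the middle value at position 3: 10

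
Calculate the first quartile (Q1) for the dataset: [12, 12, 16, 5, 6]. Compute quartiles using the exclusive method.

5.5

Step 1: Sort the data: [5, 6, 12, 12, 16]
Step 2: n = 5
Step 3: Using the exclusive quartile method:
  Q1 = 5.5
  Q2 (median) = 12
  Q3 = 14
  IQR = Q3 - Q1 = 14 - 5.5 = 8.5
Step 4: Q1 = 5.5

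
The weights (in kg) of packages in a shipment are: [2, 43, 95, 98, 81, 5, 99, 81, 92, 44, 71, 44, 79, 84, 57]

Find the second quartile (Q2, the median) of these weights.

79

Step 1: Sort the data: [2, 5, 43, 44, 44, 57, 71, 79, 81, 81, 84, 92, 95, 98, 99]
Step 2: n = 15
Step 3: Q2 is the median. Since n is odd, it is the middle value at position 8: 79
Step 4: Q2 = 79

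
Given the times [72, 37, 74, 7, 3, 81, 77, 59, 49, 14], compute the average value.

47.3

Step 1: Sum all values: 72 + 37 + 74 + 7 + 3 + 81 + 77 + 59 + 49 + 14 = 473
Step 2: Count the number of values: n = 10
Step 3: Mean = sum / n = 473 / 10 = 47.3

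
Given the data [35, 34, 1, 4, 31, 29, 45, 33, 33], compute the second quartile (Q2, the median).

33

Step 1: Sort the data: [1, 4, 29, 31, 33, 33, 34, 35, 45]
Step 2: n = 9
Step 3: Q2 is the median. Since n is odd, it is the middle value at position 5: 33
Step 4: Q2 = 33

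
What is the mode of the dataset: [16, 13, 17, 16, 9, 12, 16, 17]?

16

Step 1: Count the frequency of each value:
  9: appears 1 time(s)
  12: appears 1 time(s)
  13: appears 1 time(s)
  16: appears 3 time(s)
  17: appears 2 time(s)
Step 2: The value 16 appears most frequently (3 times).
Step 3: Mode = 16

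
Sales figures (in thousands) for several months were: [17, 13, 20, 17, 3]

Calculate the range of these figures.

17

Step 1: Identify the maximum value: max = 20
Step 2: Identify the minimum value: min = 3
Step 3: Range = max - min = 20 - 3 = 17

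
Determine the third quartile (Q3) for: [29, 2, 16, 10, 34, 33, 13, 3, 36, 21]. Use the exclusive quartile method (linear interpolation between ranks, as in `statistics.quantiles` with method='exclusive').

33.25

Step 1: Sort the data: [2, 3, 10, 13, 16, 21, 29, 33, 34, 36]
Step 2: n = 10
Step 3: Using the exclusive quartile method:
  Q1 = 8.25
  Q2 (median) = 18.5
  Q3 = 33.25
  IQR = Q3 - Q1 = 33.25 - 8.25 = 25
Step 4: Q3 = 33.25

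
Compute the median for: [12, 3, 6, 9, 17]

9

Step 1: Sort the data in ascending order: [3, 6, 9, 12, 17]
Step 2: The number of values is n = 5.
Step 3: Since n is odd, the median is the middle value at position 3: 9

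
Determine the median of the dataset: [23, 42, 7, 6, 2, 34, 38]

23

Step 1: Sort the data in ascending order: [2, 6, 7, 23, 34, 38, 42]
Step 2: The number of values is n = 7.
Step 3: Since n is odd, the median is the middle value at position 4: 23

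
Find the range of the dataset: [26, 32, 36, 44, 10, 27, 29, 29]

34

Step 1: Identify the maximum value: max = 44
Step 2: Identify the minimum value: min = 10
Step 3: Range = max - min = 44 - 10 = 34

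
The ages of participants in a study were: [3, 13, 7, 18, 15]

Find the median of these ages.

13

Step 1: Sort the data in ascending order: [3, 7, 13, 15, 18]
Step 2: The number of values is n = 5.
Step 3: Since n is odd, the median is the middle value at position 3: 13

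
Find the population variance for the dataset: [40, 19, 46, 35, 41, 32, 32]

65.1429

Step 1: Compute the mean: (40 + 19 + 46 + 35 + 41 + 32 + 32) / 7 = 35
Step 2: Compute squared deviations from the mean:
  (40 - 35)^2 = 25
  (19 - 35)^2 = 256
  (46 - 35)^2 = 121
  (35 - 35)^2 = 0
  (41 - 35)^2 = 36
  (32 - 35)^2 = 9
  (32 - 35)^2 = 9
Step 3: Sum of squared deviations = 456
Step 4: Population variance = 456 / 7 = 65.1429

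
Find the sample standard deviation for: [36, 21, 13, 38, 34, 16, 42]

11.6312

Step 1: Compute the mean: 28.5714
Step 2: Sum of squared deviations from the mean: 811.7143
Step 3: Sample variance = 811.7143 / 6 = 135.2857
Step 4: Standard deviation = sqrt(135.2857) = 11.6312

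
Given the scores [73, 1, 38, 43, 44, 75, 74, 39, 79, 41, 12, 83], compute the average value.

50.1667

Step 1: Sum all values: 73 + 1 + 38 + 43 + 44 + 75 + 74 + 39 + 79 + 41 + 12 + 83 = 602
Step 2: Count the number of values: n = 12
Step 3: Mean = sum / n = 602 / 12 = 50.1667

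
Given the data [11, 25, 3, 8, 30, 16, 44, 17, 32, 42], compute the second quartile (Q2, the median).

21

Step 1: Sort the data: [3, 8, 11, 16, 17, 25, 30, 32, 42, 44]
Step 2: n = 10
Step 3: Q2 is the median. Since n is even, it is the average of the values at positions 5 and 6:
  Q2 = (17 + 25) / 2 = 21
Step 4: Q2 = 21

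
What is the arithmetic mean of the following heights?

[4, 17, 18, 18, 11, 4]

12

Step 1: Sum all values: 4 + 17 + 18 + 18 + 11 + 4 = 72
Step 2: Count the number of values: n = 6
Step 3: Mean = sum / n = 72 / 6 = 12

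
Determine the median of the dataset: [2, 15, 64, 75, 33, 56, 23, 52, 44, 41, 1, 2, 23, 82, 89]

41

Step 1: Sort the data in ascending order: [1, 2, 2, 15, 23, 23, 33, 41, 44, 52, 56, 64, 75, 82, 89]
Step 2: The number of values is n = 15.
Step 3: Since n is odd, the median is the middle value at position 8: 41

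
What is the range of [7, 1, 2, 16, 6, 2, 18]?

17

Step 1: Identify the maximum value: max = 18
Step 2: Identify the minimum value: min = 1
Step 3: Range = max - min = 18 - 1 = 17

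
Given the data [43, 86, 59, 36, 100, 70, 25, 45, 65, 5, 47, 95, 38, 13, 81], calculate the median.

47

Step 1: Sort the data in ascending order: [5, 13, 25, 36, 38, 43, 45, 47, 59, 65, 70, 81, 86, 95, 100]
Step 2: The number of values is n = 15.
Step 3: Since n is odd, the median is the middle value at position 8: 47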